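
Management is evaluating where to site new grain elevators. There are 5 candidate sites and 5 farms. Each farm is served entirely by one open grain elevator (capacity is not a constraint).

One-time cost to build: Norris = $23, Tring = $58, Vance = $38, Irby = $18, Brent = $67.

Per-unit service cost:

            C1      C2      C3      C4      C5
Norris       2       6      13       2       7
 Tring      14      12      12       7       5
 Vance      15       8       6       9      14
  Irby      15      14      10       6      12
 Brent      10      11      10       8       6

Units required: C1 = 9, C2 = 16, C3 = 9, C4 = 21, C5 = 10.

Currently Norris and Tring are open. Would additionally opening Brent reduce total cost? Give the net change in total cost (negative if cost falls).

Current service cost with {Norris, Tring}: 314.
Adding Brent: each farm re-picks its cheapest; new service cost 296, saving 18.
Extra fixed cost: 67. Net change = 67 − 18 = 49.
(Totals: 395 → 444.)

No — net change +49 (cost rises by 49).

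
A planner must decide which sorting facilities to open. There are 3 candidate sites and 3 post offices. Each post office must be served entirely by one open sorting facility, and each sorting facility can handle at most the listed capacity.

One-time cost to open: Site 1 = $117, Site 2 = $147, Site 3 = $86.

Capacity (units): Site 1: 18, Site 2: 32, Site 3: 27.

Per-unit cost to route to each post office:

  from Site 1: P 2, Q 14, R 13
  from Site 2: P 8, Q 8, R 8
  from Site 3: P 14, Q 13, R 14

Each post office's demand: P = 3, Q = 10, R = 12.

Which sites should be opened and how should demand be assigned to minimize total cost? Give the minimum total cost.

Minimum total cost: 347

Open {Site 2}: P→Site 2 8·3=24, Q→Site 2 8·10=80, R→Site 2 8·12=96.
Loads: Site 2 carries 25/32. Service 200; fixed 147; total 347.
Next best feasible plan costs 426.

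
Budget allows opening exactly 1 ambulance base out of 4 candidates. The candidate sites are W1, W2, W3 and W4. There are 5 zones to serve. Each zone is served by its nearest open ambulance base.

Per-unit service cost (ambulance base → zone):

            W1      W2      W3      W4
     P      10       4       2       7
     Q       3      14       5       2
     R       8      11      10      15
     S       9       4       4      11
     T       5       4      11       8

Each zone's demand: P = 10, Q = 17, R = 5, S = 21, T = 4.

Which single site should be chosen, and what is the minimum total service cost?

Choose W3 only; total service cost 283.

With exactly 1 open, each zone uses its cheapest among the chosen.
{W3}: P→W3 2·10=20, Q→W3 5·17=85, R→W3 10·5=50, S→W3 4·21=84, T→W3 11·4=44. Service cost 283.
{W1}: service cost 400
{W2}: service cost 433
Among all 4 size-1 choices, {W3} is lowest.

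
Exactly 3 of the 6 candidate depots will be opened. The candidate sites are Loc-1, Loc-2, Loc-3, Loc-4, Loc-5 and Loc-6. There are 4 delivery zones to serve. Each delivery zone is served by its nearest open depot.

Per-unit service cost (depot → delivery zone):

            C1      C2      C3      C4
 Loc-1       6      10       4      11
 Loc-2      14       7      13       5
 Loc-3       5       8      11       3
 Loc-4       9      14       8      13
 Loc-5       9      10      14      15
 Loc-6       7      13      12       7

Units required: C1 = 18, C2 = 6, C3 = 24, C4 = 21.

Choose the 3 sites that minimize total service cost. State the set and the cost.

With exactly 3 open, each delivery zone uses its cheapest among the chosen.
{Loc-1, Loc-2, Loc-3}: C1→Loc-3 5·18=90, C2→Loc-2 7·6=42, C3→Loc-1 4·24=96, C4→Loc-3 3·21=63. Service cost 291.
{Loc-1, Loc-3, Loc-4}: service cost 297
{Loc-1, Loc-3, Loc-5}: service cost 297
Among all 20 size-3 choices, {Loc-1, Loc-2, Loc-3} is lowest.

Choose Loc-1, Loc-2 and Loc-3; total service cost 291.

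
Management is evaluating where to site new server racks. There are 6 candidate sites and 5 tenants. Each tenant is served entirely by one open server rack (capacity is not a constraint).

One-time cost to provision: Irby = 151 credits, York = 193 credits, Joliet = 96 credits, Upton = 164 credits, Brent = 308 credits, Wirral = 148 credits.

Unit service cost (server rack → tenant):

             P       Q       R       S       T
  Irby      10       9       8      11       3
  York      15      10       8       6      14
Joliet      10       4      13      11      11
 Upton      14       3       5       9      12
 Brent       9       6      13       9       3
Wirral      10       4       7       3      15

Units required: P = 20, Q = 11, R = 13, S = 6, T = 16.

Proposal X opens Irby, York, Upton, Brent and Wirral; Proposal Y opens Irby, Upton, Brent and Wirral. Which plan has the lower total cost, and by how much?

Proposal X: {Irby, York, Upton, Brent, Wirral}: P→Brent 9·20=180, Q→Upton 3·11=33, R→Upton 5·13=65, S→Wirral 3·6=18, T→Irby 3·16=48. Service 344; fixed 964; total 1308.
Proposal Y: {Irby, Upton, Brent, Wirral}: P→Brent 9·20=180, Q→Upton 3·11=33, R→Upton 5·13=65, S→Wirral 3·6=18, T→Irby 3·16=48. Service 344; fixed 771; total 1115.
Difference: |1308 − 1115| = 193.

Proposal Y is cheaper by 193.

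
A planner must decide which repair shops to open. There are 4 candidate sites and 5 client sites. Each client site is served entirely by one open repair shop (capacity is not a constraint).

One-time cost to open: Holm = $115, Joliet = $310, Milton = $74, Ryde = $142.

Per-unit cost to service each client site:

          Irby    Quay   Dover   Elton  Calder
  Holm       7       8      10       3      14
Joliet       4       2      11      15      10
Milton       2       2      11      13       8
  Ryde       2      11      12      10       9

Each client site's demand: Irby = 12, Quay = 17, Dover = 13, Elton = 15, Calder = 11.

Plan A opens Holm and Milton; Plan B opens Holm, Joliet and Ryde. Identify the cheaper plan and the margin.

Plan A is cheaper by 389.

Plan A: {Holm, Milton}: Irby→Milton 2·12=24, Quay→Milton 2·17=34, Dover→Holm 10·13=130, Elton→Holm 3·15=45, Calder→Milton 8·11=88. Service 321; fixed 189; total 510.
Plan B: {Holm, Joliet, Ryde}: Irby→Ryde 2·12=24, Quay→Joliet 2·17=34, Dover→Holm 10·13=130, Elton→Holm 3·15=45, Calder→Ryde 9·11=99. Service 332; fixed 567; total 899.
Difference: |510 − 899| = 389.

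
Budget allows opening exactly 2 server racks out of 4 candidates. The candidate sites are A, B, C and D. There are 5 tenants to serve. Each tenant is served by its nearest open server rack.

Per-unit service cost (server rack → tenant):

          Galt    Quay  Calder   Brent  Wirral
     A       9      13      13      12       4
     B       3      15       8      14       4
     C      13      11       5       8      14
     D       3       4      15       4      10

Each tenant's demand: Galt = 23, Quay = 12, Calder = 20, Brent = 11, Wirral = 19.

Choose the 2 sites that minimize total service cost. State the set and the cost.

With exactly 2 open, each tenant uses its cheapest among the chosen.
{B, D}: Galt→B 3·23=69, Quay→D 4·12=48, Calder→B 8·20=160, Brent→D 4·11=44, Wirral→B 4·19=76. Service cost 397.
{C, D}: service cost 451
{B, C}: service cost 465
Among all 6 size-2 choices, {B, D} is lowest.

Choose B and D; total service cost 397.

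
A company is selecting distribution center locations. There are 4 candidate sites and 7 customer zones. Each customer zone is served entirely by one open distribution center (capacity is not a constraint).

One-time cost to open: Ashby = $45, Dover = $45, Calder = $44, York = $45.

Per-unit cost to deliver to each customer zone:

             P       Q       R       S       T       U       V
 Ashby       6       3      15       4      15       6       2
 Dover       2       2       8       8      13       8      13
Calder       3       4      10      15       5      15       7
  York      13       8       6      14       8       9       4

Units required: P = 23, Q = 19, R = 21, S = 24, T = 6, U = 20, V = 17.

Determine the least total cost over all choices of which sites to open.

Minimum total cost: 643

For any fixed open set, each customer zone goes to its cheapest open site; total = fixed + service.
{Ashby, Dover, York}: P→Dover 2·23=46, Q→Dover 2·19=38, R→York 6·21=126, S→Ashby 4·24=96, T→York 8·6=48, U→Ashby 6·20=120, V→Ashby 2·17=34. Service 508; fixed 135; total 643.
{Ashby, Dover, Calder}: P→Dover 2·23=46, Q→Dover 2·19=38, R→Dover 8·21=168, S→Ashby 4·24=96, T→Calder 5·6=30, U→Ashby 6·20=120, V→Ashby 2·17=34. Service 532; fixed 134; total 666.
{Ashby, Calder, York}: P→Calder 3·23=69, Q→Ashby 3·19=57, R→York 6·21=126, S→Ashby 4·24=96, T→Calder 5·6=30, U→Ashby 6·20=120, V→Ashby 2·17=34. Service 532; fixed 134; total 666.
{Ashby, Dover, Calder, York}: service 490 + fixed 179 = 669
(All 15 nonempty subsets were checked; Ashby, Dover and York is lowest.)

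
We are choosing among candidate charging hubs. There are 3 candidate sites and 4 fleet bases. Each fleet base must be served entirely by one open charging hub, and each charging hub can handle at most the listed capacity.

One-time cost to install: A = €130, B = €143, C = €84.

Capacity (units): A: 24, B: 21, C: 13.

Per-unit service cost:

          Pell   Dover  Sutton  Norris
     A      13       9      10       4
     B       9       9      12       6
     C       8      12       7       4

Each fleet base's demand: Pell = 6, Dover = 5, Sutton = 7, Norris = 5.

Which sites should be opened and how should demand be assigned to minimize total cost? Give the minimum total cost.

Minimum total cost: 343

Open {A}: Pell→A 13·6=78, Dover→A 9·5=45, Sutton→A 10·7=70, Norris→A 4·5=20.
Loads: A carries 23/24. Service 213; fixed 130; total 343.
Next best feasible plan costs 376.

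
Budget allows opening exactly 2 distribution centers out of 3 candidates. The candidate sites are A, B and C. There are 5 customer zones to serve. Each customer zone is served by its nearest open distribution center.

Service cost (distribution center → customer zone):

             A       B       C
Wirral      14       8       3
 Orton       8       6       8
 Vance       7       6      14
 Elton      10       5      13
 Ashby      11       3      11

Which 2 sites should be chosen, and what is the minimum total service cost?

With exactly 2 open, each customer zone uses its cheapest among the chosen.
{B, C}: Wirral→C 3, Orton→B 6, Vance→B 6, Elton→B 5, Ashby→B 3. Service cost 23.
{A, B}: service cost 28
{A, C}: service cost 39
Among all 3 size-2 choices, {B, C} is lowest.

Choose B and C; total service cost 23.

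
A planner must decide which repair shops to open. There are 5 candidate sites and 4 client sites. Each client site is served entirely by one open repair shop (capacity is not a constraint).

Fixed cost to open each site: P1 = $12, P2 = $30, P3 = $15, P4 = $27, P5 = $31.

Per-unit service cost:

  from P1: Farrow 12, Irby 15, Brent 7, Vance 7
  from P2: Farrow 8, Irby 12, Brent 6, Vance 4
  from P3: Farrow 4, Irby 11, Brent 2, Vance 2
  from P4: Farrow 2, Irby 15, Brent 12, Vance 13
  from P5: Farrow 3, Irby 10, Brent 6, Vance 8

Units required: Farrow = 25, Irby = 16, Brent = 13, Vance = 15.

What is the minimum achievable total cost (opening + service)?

Minimum total cost: 324

For any fixed open set, each client site goes to its cheapest open site; total = fixed + service.
{P3, P4}: Farrow→P4 2·25=50, Irby→P3 11·16=176, Brent→P3 2·13=26, Vance→P3 2·15=30. Service 282; fixed 42; total 324.
{P1, P3, P4}: service 282 + fixed 54 = 336
{P3, P5}: Farrow→P5 3·25=75, Irby→P5 10·16=160, Brent→P3 2·13=26, Vance→P3 2·15=30. Service 291; fixed 46; total 337.
{P1, P2, P3, P4, P5}: Farrow→P4 2·25=50, Irby→P5 10·16=160, Brent→P3 2·13=26, Vance→P3 2·15=30. Service 266; fixed 115; total 381.
No other subset beats 324.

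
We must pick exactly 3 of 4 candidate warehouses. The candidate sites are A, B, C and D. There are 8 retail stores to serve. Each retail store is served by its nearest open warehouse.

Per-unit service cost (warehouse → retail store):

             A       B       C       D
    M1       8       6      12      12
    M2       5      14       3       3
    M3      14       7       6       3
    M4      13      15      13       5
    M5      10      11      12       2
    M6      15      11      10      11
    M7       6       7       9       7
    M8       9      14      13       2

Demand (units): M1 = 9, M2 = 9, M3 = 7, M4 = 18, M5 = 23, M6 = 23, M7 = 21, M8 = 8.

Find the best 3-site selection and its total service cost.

Choose A, C and D; total service cost 628.

With exactly 3 open, each retail store uses its cheapest among the chosen.
{A, C, D}: M1→A 8·9=72, M2→C 3·9=27, M3→D 3·7=21, M4→D 5·18=90, M5→D 2·23=46, M6→C 10·23=230, M7→A 6·21=126, M8→D 2·8=16. Service cost 628.
{B, C, D}: service cost 631
{A, B, D}: service cost 633
Among all 4 size-3 choices, {A, C, D} is lowest.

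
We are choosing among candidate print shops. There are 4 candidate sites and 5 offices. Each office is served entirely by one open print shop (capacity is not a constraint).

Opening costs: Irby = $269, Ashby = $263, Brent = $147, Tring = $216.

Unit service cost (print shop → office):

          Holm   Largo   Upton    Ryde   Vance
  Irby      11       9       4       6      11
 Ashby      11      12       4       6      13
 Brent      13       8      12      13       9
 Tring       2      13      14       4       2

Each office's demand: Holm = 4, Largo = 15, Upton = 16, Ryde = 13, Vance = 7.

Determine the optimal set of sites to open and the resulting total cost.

Open Irby only; minimum total cost 667.

For any fixed open set, each office goes to its cheapest open site; total = fixed + service.
{Irby}: Holm→Irby 11·4=44, Largo→Irby 9·15=135, Upton→Irby 4·16=64, Ryde→Irby 6·13=78, Vance→Irby 11·7=77. Service 398; fixed 269; total 667.
{Tring}: Holm→Tring 2·4=8, Largo→Tring 13·15=195, Upton→Tring 14·16=224, Ryde→Tring 4·13=52, Vance→Tring 2·7=14. Service 493; fixed 216; total 709.
{Ashby}: Holm→Ashby 11·4=44, Largo→Ashby 12·15=180, Upton→Ashby 4·16=64, Ryde→Ashby 6·13=78, Vance→Ashby 13·7=91. Service 457; fixed 263; total 720.
{Irby, Ashby, Brent, Tring}: service 258 + fixed 895 = 1153
No other subset beats 667.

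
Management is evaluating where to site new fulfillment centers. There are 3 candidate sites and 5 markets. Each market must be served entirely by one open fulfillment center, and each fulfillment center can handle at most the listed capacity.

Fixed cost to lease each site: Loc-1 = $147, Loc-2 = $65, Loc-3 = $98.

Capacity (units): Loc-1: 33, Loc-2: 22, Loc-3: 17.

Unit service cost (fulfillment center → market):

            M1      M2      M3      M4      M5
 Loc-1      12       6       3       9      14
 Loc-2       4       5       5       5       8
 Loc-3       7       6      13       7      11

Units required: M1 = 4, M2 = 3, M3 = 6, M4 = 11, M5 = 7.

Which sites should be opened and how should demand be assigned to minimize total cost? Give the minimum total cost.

Minimum total cost: 357

Open {Loc-2, Loc-3}: M1→Loc-2 4·4=16, M2→Loc-2 5·3=15, M3→Loc-2 5·6=30, M4→Loc-3 7·11=77, M5→Loc-2 8·7=56.
Loads: Loc-2 carries 20/22, Loc-3 carries 11/17. Service 194; fixed 163; total 357.
Next best feasible plan costs 359.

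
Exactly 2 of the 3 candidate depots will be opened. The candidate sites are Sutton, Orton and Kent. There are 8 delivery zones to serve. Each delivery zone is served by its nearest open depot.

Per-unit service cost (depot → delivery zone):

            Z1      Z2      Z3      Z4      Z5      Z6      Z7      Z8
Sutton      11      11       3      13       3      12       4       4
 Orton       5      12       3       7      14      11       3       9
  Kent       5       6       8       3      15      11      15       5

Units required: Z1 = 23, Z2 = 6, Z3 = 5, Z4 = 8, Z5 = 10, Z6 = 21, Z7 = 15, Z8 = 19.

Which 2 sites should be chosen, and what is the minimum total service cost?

With exactly 2 open, each delivery zone uses its cheapest among the chosen.
{Sutton, Kent}: Z1→Kent 5·23=115, Z2→Kent 6·6=36, Z3→Sutton 3·5=15, Z4→Kent 3·8=24, Z5→Sutton 3·10=30, Z6→Kent 11·21=231, Z7→Sutton 4·15=60, Z8→Sutton 4·19=76. Service cost 587.
{Sutton, Orton}: service cost 634
{Orton, Kent}: service cost 701
Among all 3 size-2 choices, {Sutton, Kent} is lowest.

Choose Sutton and Kent; total service cost 587.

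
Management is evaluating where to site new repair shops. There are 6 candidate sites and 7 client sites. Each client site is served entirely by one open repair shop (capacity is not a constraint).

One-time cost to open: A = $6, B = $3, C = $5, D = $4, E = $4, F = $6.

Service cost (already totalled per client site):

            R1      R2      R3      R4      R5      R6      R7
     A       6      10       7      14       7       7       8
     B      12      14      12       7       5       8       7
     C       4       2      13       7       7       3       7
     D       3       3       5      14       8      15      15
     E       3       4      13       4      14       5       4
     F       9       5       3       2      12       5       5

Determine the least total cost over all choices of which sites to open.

For any fixed open set, each client site goes to its cheapest open site; total = fixed + service.
{C, F}: R1→C 4, R2→C 2, R3→F 3, R4→F 2, R5→C 7, R6→C 3, R7→F 5. Service 26; fixed 11; total 37.
{B, C, F}: service 24 + fixed 14 = 38
{B, D, F}: service 26 + fixed 13 = 39
{A, B, C, D, E, F}: service 22 + fixed 28 = 50
No other subset beats 37.

Minimum total cost: 37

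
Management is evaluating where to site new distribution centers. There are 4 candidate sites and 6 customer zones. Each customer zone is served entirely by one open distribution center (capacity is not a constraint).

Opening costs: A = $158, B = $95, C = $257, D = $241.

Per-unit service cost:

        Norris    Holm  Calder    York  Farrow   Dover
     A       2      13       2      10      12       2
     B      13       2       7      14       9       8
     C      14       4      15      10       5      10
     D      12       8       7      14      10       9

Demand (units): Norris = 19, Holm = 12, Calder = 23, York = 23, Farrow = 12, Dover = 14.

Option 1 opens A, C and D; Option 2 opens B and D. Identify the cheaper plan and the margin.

Option 1 is cheaper by 185.

Option 1: {A, C, D}: Norris→A 2·19=38, Holm→C 4·12=48, Calder→A 2·23=46, York→A 10·23=230, Farrow→C 5·12=60, Dover→A 2·14=28. Service 450; fixed 656; total 1106.
Option 2: {B, D}: Norris→D 12·19=228, Holm→B 2·12=24, Calder→B 7·23=161, York→B 14·23=322, Farrow→B 9·12=108, Dover→B 8·14=112. Service 955; fixed 336; total 1291.
Difference: |1106 − 1291| = 185.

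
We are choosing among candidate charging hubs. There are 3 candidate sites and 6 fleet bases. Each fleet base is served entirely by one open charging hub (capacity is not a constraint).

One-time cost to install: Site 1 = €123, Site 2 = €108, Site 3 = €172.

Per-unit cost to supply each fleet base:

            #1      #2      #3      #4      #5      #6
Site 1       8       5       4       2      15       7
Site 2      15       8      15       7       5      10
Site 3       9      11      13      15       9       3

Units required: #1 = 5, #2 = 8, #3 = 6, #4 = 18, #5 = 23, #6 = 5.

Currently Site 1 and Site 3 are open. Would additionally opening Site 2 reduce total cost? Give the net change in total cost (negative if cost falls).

Current service cost with {Site 1, Site 3}: 362.
Adding Site 2: each fleet base re-picks its cheapest; new service cost 270, saving 92.
Extra fixed cost: 108. Net change = 108 − 92 = 16.
(Totals: 657 → 673.)

No — net change +16 (cost rises by 16).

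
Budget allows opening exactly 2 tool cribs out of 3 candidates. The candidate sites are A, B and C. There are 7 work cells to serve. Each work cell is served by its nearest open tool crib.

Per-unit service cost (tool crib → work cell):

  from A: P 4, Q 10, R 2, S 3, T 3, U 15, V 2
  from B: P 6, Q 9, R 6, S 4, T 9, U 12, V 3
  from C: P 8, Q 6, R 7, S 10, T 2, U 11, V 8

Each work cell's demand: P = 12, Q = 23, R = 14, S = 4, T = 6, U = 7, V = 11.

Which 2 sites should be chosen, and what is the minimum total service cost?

With exactly 2 open, each work cell uses its cheapest among the chosen.
{A, C}: P→A 4·12=48, Q→C 6·23=138, R→A 2·14=28, S→A 3·4=12, T→C 2·6=12, U→C 11·7=77, V→A 2·11=22. Service cost 337.
{A, B}: service cost 419
{B, C}: service cost 432
Among all 3 size-2 choices, {A, C} is lowest.

Choose A and C; total service cost 337.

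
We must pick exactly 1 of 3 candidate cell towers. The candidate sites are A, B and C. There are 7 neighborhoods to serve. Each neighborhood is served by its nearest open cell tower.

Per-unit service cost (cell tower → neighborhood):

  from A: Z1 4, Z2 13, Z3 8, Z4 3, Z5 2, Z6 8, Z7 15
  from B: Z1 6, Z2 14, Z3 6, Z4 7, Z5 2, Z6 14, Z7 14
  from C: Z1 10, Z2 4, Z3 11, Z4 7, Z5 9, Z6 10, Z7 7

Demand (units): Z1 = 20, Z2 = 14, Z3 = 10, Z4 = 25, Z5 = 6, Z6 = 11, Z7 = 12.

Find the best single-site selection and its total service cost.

Choose A only; total service cost 697.

With exactly 1 open, each neighborhood uses its cheapest among the chosen.
{A}: Z1→A 4·20=80, Z2→A 13·14=182, Z3→A 8·10=80, Z4→A 3·25=75, Z5→A 2·6=12, Z6→A 8·11=88, Z7→A 15·12=180. Service cost 697.
{C}: service cost 789
{B}: service cost 885
Among all 3 size-1 choices, {A} is lowest.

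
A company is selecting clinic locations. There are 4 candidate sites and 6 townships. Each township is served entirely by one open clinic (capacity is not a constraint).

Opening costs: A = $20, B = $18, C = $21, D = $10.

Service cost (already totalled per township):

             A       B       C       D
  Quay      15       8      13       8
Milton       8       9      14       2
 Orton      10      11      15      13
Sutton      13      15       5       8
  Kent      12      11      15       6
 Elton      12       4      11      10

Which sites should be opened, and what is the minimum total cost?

Open D only; minimum total cost 57.

For any fixed open set, each township goes to its cheapest open site; total = fixed + service.
{D}: Quay→D 8, Milton→D 2, Orton→D 13, Sutton→D 8, Kent→D 6, Elton→D 10. Service 47; fixed 10; total 57.
{B, D}: Quay→B 8, Milton→D 2, Orton→B 11, Sutton→D 8, Kent→D 6, Elton→B 4. Service 39; fixed 28; total 67.
{A, D}: Quay→D 8, Milton→D 2, Orton→A 10, Sutton→D 8, Kent→D 6, Elton→D 10. Service 44; fixed 30; total 74.
{A, B, C, D}: service 35 + fixed 69 = 104
No other subset beats 57.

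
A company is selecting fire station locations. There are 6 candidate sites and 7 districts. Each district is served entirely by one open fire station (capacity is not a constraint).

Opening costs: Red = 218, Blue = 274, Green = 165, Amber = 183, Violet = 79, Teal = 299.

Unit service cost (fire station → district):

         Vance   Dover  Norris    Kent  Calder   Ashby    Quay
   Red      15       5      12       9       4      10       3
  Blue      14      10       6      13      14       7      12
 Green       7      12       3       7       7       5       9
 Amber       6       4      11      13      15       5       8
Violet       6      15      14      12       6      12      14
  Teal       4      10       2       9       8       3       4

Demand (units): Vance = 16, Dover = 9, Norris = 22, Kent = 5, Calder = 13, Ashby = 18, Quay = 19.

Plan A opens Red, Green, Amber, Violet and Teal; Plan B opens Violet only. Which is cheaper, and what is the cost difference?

Plan B is cheaper by 48.

Plan A: {Red, Green, Amber, Violet, Teal}: Vance→Teal 4·16=64, Dover→Amber 4·9=36, Norris→Teal 2·22=44, Kent→Green 7·5=35, Calder→Red 4·13=52, Ashby→Teal 3·18=54, Quay→Red 3·19=57. Service 342; fixed 944; total 1286.
Plan B: {Violet}: Vance→Violet 6·16=96, Dover→Violet 15·9=135, Norris→Violet 14·22=308, Kent→Violet 12·5=60, Calder→Violet 6·13=78, Ashby→Violet 12·18=216, Quay→Violet 14·19=266. Service 1159; fixed 79; total 1238.
Difference: |1286 − 1238| = 48.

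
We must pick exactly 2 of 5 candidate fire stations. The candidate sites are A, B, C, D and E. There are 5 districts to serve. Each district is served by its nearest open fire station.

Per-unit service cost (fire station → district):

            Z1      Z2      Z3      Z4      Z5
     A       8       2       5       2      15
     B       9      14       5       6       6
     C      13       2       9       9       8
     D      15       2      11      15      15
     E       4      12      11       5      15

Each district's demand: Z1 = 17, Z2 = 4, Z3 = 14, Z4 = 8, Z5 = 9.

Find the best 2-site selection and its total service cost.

With exactly 2 open, each district uses its cheapest among the chosen.
{B, E}: Z1→E 4·17=68, Z2→E 12·4=48, Z3→B 5·14=70, Z4→E 5·8=40, Z5→B 6·9=54. Service cost 280.
{A, B}: service cost 284
{A, E}: service cost 297
Among all 10 size-2 choices, {B, E} is lowest.

Choose B and E; total service cost 280.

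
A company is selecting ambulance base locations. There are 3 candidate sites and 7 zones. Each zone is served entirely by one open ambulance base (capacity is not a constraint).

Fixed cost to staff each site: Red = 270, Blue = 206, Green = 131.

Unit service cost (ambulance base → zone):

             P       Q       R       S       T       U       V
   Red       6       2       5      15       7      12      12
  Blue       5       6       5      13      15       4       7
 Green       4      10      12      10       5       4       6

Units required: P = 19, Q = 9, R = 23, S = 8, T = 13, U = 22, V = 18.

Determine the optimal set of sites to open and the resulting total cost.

Open Green only; minimum total cost 914.

For any fixed open set, each zone goes to its cheapest open site; total = fixed + service.
{Green}: P→Green 4·19=76, Q→Green 10·9=90, R→Green 12·23=276, S→Green 10·8=80, T→Green 5·13=65, U→Green 4·22=88, V→Green 6·18=108. Service 783; fixed 131; total 914.
{Blue, Green}: P→Green 4·19=76, Q→Blue 6·9=54, R→Blue 5·23=115, S→Green 10·8=80, T→Green 5·13=65, U→Blue 4·22=88, V→Green 6·18=108. Service 586; fixed 337; total 923.
{Red, Green}: service 550 + fixed 401 = 951
{Red, Blue, Green}: P→Green 4·19=76, Q→Red 2·9=18, R→Red 5·23=115, S→Green 10·8=80, T→Green 5·13=65, U→Blue 4·22=88, V→Green 6·18=108. Service 550; fixed 607; total 1157.
No other subset beats 914.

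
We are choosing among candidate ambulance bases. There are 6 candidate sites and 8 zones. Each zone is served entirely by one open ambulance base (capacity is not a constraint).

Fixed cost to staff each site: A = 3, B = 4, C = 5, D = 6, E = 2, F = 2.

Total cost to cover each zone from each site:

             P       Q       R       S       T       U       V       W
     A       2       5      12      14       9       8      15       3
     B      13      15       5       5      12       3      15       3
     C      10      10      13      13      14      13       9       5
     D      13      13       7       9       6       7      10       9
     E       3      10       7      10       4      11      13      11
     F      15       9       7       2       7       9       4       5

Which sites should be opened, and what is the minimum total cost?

For any fixed open set, each zone goes to its cheapest open site; total = fixed + service.
{A, B, E, F}: P→A 2, Q→A 5, R→B 5, S→F 2, T→E 4, U→B 3, V→F 4, W→A 3. Service 28; fixed 11; total 39.
{A, B, F}: service 31 + fixed 9 = 40
{B, E, F}: service 33 + fixed 8 = 41
{A, B, C, D, E, F}: P→A 2, Q→A 5, R→B 5, S→F 2, T→E 4, U→B 3, V→F 4, W→A 3. Service 28; fixed 22; total 50.
No other subset beats 39.

Open A, B, E and F; minimum total cost 39.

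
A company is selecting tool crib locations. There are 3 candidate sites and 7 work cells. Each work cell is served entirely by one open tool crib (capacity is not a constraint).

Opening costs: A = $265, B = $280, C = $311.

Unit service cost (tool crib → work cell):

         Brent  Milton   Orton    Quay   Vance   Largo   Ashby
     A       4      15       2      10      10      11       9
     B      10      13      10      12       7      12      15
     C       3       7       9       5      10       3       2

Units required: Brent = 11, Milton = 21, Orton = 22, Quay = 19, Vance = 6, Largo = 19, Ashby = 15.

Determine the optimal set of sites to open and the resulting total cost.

Open C only; minimum total cost 931.

For any fixed open set, each work cell goes to its cheapest open site; total = fixed + service.
{C}: Brent→C 3·11=33, Milton→C 7·21=147, Orton→C 9·22=198, Quay→C 5·19=95, Vance→C 10·6=60, Largo→C 3·19=57, Ashby→C 2·15=30. Service 620; fixed 311; total 931.
{A, C}: Brent→C 3·11=33, Milton→C 7·21=147, Orton→A 2·22=44, Quay→C 5·19=95, Vance→A 10·6=60, Largo→C 3·19=57, Ashby→C 2·15=30. Service 466; fixed 576; total 1042.
{B, C}: Brent→C 3·11=33, Milton→C 7·21=147, Orton→C 9·22=198, Quay→C 5·19=95, Vance→B 7·6=42, Largo→C 3·19=57, Ashby→C 2·15=30. Service 602; fixed 591; total 1193.
{A, B, C}: Brent→C 3·11=33, Milton→C 7·21=147, Orton→A 2·22=44, Quay→C 5·19=95, Vance→B 7·6=42, Largo→C 3·19=57, Ashby→C 2·15=30. Service 448; fixed 856; total 1304.
(All 7 nonempty subsets were checked; C only is lowest.)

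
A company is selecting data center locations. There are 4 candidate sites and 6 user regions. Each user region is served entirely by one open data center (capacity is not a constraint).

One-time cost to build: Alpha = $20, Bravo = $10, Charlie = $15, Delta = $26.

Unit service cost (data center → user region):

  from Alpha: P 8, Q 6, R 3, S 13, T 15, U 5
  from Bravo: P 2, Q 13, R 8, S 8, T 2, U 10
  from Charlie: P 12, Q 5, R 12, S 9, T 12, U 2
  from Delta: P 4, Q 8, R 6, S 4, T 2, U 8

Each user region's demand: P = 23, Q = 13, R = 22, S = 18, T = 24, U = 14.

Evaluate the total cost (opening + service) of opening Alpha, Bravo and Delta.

Each user region is assigned to its cheapest site among the open ones.
{Alpha, Bravo, Delta}: P→Bravo 2·23=46, Q→Alpha 6·13=78, R→Alpha 3·22=66, S→Delta 4·18=72, T→Bravo 2·24=48, U→Alpha 5·14=70. Service 380; fixed 56; total 436.

Total cost: 436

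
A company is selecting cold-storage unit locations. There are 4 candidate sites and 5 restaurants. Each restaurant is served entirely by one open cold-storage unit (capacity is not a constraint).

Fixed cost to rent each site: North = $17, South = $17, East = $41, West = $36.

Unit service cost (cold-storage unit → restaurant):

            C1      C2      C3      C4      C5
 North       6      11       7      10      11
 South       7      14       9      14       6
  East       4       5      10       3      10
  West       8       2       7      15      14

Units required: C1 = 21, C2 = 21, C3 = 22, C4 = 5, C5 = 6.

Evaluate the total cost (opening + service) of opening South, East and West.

Each restaurant is assigned to its cheapest site among the open ones.
{South, East, West}: C1→East 4·21=84, C2→West 2·21=42, C3→West 7·22=154, C4→East 3·5=15, C5→South 6·6=36. Service 331; fixed 94; total 425.

Total cost: 425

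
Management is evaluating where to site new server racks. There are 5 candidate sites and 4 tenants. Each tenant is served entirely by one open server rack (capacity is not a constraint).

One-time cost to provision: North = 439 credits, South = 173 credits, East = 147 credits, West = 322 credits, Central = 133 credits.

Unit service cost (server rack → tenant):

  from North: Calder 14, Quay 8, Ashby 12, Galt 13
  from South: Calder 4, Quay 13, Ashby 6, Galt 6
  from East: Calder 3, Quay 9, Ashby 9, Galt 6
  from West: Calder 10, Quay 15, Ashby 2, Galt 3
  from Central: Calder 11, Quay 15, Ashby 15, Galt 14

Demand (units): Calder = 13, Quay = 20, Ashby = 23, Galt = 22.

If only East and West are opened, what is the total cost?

Each tenant is assigned to its cheapest site among the open ones.
{East, West}: Calder→East 3·13=39, Quay→East 9·20=180, Ashby→West 2·23=46, Galt→West 3·22=66. Service 331; fixed 469; total 800.

Total cost: 800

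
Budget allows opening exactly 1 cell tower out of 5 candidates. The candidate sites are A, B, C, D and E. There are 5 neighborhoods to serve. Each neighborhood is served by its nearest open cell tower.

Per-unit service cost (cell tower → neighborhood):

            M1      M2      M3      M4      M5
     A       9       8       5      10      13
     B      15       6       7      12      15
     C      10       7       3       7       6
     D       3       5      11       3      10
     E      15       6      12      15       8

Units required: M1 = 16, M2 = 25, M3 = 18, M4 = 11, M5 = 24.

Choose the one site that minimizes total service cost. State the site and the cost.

Choose C only; total service cost 610.

With exactly 1 open, each neighborhood uses its cheapest among the chosen.
{C}: M1→C 10·16=160, M2→C 7·25=175, M3→C 3·18=54, M4→C 7·11=77, M5→C 6·24=144. Service cost 610.
{D}: service cost 644
{A}: service cost 856
Among all 5 size-1 choices, {C} is lowest.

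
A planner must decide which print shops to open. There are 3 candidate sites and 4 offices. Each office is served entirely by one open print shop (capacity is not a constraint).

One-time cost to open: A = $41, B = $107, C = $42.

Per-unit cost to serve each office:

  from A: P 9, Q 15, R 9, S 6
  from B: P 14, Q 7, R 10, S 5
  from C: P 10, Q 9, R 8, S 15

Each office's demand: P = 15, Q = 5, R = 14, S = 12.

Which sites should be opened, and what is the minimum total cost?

Open A and C; minimum total cost 447.

For any fixed open set, each office goes to its cheapest open site; total = fixed + service.
{A, C}: P→A 9·15=135, Q→C 9·5=45, R→C 8·14=112, S→A 6·12=72. Service 364; fixed 83; total 447.
{A}: service 408 + fixed 41 = 449
{A, B}: P→A 9·15=135, Q→B 7·5=35, R→A 9·14=126, S→B 5·12=60. Service 356; fixed 148; total 504.
{A, B, C}: service 342 + fixed 190 = 532
No other subset beats 447.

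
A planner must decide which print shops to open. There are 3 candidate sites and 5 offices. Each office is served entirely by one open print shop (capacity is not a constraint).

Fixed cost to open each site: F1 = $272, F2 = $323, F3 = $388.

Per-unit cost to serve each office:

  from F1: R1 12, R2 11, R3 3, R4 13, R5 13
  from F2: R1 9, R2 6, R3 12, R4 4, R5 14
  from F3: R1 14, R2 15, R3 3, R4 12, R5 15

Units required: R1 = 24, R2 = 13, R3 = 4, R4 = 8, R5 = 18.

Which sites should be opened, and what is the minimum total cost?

Open F2 only; minimum total cost 949.

For any fixed open set, each office goes to its cheapest open site; total = fixed + service.
{F2}: R1→F2 9·24=216, R2→F2 6·13=78, R3→F2 12·4=48, R4→F2 4·8=32, R5→F2 14·18=252. Service 626; fixed 323; total 949.
{F1}: service 781 + fixed 272 = 1053
{F1, F2}: R1→F2 9·24=216, R2→F2 6·13=78, R3→F1 3·4=12, R4→F2 4·8=32, R5→F1 13·18=234. Service 572; fixed 595; total 1167.
{F1, F2, F3}: service 572 + fixed 983 = 1555
No other subset beats 949.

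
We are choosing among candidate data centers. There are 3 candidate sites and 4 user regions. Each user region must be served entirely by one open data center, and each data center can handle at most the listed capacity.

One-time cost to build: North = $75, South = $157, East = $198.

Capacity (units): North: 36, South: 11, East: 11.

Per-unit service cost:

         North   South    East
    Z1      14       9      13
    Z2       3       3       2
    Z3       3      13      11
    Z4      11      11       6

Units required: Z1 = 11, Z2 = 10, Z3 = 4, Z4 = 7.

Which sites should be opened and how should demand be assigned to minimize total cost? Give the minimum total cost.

Open {North}: Z1→North 14·11=154, Z2→North 3·10=30, Z3→North 3·4=12, Z4→North 11·7=77.
Loads: North carries 32/36. Service 273; fixed 75; total 348.
Next best feasible plan costs 450.

Minimum total cost: 348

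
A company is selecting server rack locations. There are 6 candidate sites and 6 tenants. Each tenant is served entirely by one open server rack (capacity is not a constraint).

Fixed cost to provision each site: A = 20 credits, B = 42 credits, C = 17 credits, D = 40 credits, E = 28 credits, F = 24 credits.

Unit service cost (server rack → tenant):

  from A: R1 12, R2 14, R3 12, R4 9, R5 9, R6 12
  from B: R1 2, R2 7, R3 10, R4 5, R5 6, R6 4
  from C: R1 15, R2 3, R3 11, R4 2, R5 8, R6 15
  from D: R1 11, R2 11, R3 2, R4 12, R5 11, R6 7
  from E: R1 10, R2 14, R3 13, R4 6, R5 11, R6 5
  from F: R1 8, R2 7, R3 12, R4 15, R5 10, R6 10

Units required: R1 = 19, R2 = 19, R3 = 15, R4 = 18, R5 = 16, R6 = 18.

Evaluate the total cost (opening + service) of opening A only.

Each tenant is assigned to its cheapest site among the open ones.
{A}: R1→A 12·19=228, R2→A 14·19=266, R3→A 12·15=180, R4→A 9·18=162, R5→A 9·16=144, R6→A 12·18=216. Service 1196; fixed 20; total 1216.

Total cost: 1216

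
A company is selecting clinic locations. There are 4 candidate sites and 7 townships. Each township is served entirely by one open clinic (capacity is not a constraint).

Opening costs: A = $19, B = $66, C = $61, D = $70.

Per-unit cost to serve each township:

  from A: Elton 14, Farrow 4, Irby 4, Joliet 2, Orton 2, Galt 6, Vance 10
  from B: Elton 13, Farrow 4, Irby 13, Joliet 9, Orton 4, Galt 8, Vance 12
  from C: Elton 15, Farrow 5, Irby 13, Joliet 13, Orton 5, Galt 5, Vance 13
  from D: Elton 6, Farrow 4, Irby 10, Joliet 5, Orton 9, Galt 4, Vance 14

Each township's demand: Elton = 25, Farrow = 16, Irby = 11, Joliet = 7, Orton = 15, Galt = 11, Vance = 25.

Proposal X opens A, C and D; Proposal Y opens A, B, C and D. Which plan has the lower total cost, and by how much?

Proposal X: {A, C, D}: Elton→D 6·25=150, Farrow→A 4·16=64, Irby→A 4·11=44, Joliet→A 2·7=14, Orton→A 2·15=30, Galt→D 4·11=44, Vance→A 10·25=250. Service 596; fixed 150; total 746.
Proposal Y: {A, B, C, D}: Elton→D 6·25=150, Farrow→A 4·16=64, Irby→A 4·11=44, Joliet→A 2·7=14, Orton→A 2·15=30, Galt→D 4·11=44, Vance→A 10·25=250. Service 596; fixed 216; total 812.
Difference: |746 − 812| = 66.

Proposal X is cheaper by 66.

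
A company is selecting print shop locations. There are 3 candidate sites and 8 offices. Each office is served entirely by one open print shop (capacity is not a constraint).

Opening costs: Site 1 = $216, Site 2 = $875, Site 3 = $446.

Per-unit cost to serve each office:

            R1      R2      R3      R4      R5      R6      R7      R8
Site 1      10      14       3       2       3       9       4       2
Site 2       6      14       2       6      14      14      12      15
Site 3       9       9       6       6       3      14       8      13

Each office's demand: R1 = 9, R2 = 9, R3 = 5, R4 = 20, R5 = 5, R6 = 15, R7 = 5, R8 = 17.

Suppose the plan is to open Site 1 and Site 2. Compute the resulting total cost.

Each office is assigned to its cheapest site among the open ones.
{Site 1, Site 2}: R1→Site 2 6·9=54, R2→Site 1 14·9=126, R3→Site 2 2·5=10, R4→Site 1 2·20=40, R5→Site 1 3·5=15, R6→Site 1 9·15=135, R7→Site 1 4·5=20, R8→Site 1 2·17=34. Service 434; fixed 1091; total 1525.

Total cost: 1525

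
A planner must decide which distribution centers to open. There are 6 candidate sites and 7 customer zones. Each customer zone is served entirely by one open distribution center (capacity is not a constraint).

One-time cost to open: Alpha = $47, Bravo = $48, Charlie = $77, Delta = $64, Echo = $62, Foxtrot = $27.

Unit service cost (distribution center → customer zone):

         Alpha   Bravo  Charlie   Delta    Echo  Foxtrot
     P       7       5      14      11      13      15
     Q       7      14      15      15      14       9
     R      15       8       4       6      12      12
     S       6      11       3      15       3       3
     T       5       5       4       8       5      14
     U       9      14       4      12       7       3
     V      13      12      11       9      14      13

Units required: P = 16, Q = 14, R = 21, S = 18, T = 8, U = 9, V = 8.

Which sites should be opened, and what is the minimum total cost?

For any fixed open set, each customer zone goes to its cheapest open site; total = fixed + service.
{Alpha, Charlie}: P→Alpha 7·16=112, Q→Alpha 7·14=98, R→Charlie 4·21=84, S→Charlie 3·18=54, T→Charlie 4·8=32, U→Charlie 4·9=36, V→Charlie 11·8=88. Service 504; fixed 124; total 628.
{Bravo, Charlie, Foxtrot}: service 491 + fixed 152 = 643
{Alpha, Bravo, Charlie}: service 472 + fixed 172 = 644
{Alpha, Bravo, Charlie, Delta, Echo, Foxtrot}: P→Bravo 5·16=80, Q→Alpha 7·14=98, R→Charlie 4·21=84, S→Charlie 3·18=54, T→Charlie 4·8=32, U→Foxtrot 3·9=27, V→Delta 9·8=72. Service 447; fixed 325; total 772.
No other subset beats 628.

Open Alpha and Charlie; minimum total cost 628.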